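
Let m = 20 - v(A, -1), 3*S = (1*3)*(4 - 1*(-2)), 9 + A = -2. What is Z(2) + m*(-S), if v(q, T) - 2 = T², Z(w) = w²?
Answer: -98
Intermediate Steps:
A = -11 (A = -9 - 2 = -11)
v(q, T) = 2 + T²
S = 6 (S = ((1*3)*(4 - 1*(-2)))/3 = (3*(4 + 2))/3 = (3*6)/3 = (⅓)*18 = 6)
m = 17 (m = 20 - (2 + (-1)²) = 20 - (2 + 1) = 20 - 1*3 = 20 - 3 = 17)
Z(2) + m*(-S) = 2² + 17*(-1*6) = 4 + 17*(-6) = 4 - 102 = -98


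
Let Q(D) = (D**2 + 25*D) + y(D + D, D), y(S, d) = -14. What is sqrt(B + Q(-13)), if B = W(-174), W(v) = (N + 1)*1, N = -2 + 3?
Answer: 2*I*sqrt(42) ≈ 12.961*I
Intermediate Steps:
N = 1
W(v) = 2 (W(v) = (1 + 1)*1 = 2*1 = 2)
Q(D) = -14 + D**2 + 25*D (Q(D) = (D**2 + 25*D) - 14 = -14 + D**2 + 25*D)
B = 2
sqrt(B + Q(-13)) = sqrt(2 + (-14 + (-13)**2 + 25*(-13))) = sqrt(2 + (-14 + 169 - 325)) = sqrt(2 - 170) = sqrt(-168) = 2*I*sqrt(42)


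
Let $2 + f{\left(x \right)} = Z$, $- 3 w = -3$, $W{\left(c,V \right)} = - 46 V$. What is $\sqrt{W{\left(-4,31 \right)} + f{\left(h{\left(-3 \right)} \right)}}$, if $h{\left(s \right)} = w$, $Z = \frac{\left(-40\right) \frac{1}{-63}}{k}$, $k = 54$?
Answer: $\frac{4 i \sqrt{3188073}}{189} \approx 37.789 i$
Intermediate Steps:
$w = 1$ ($w = \left(- \frac{1}{3}\right) \left(-3\right) = 1$)
$Z = \frac{20}{1701}$ ($Z = \frac{\left(-40\right) \frac{1}{-63}}{54} = \left(-40\right) \left(- \frac{1}{63}\right) \frac{1}{54} = \frac{40}{63} \cdot \frac{1}{54} = \frac{20}{1701} \approx 0.011758$)
$h{\left(s \right)} = 1$
$f{\left(x \right)} = - \frac{3382}{1701}$ ($f{\left(x \right)} = -2 + \frac{20}{1701} = - \frac{3382}{1701}$)
$\sqrt{W{\left(-4,31 \right)} + f{\left(h{\left(-3 \right)} \right)}} = \sqrt{\left(-46\right) 31 - \frac{3382}{1701}} = \sqrt{-1426 - \frac{3382}{1701}} = \sqrt{- \frac{2429008}{1701}} = \frac{4 i \sqrt{3188073}}{189}$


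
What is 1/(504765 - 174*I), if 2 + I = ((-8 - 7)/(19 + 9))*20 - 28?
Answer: 7/3582945 ≈ 1.9537e-6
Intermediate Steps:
I = -285/7 (I = -2 + (((-8 - 7)/(19 + 9))*20 - 28) = -2 + (-15/28*20 - 28) = -2 + (-75/7 - 28) = -2 - 271/7 = -285/7 ≈ -40.714)
1/(504765 - 174*I) = 1/(504765 - 174*(-285/7)) = 1/(504765 + 49590/7) = 1/(3582945/7) = 7/3582945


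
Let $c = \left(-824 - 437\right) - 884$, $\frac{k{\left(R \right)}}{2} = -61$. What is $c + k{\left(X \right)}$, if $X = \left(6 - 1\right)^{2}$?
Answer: $-2267$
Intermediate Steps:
$X = 25$ ($X = 5^{2} = 25$)
$k{\left(R \right)} = -122$ ($k{\left(R \right)} = 2 \left(-61\right) = -122$)
$c = -2145$ ($c = -1261 - 884 = -2145$)
$c + k{\left(X \right)} = -2145 - 122 = -2267$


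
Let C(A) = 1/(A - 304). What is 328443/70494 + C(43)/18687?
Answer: 533972424169/114606959886 ≈ 4.6592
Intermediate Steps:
C(A) = 1/(-304 + A)
328443/70494 + C(43)/18687 = 328443/70494 + 1/((-304 + 43)*18687) = 328443*(1/70494) + (1/18687)/(-261) = 109481/23498 - 1/261*1/18687 = 109481/23498 - 1/4877307 = 533972424169/114606959886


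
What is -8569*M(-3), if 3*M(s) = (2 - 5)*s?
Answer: -25707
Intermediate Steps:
M(s) = -s (M(s) = ((2 - 5)*s)/3 = (-3*s)/3 = -s)
-8569*M(-3) = -(-8569)*(-3) = -8569*3 = -25707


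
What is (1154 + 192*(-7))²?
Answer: 36100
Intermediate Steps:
(1154 + 192*(-7))² = (1154 - 1344)² = (-190)² = 36100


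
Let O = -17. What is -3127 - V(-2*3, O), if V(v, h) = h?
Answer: -3110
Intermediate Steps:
-3127 - V(-2*3, O) = -3127 - 1*(-17) = -3127 + 17 = -3110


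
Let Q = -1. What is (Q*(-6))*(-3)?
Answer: -18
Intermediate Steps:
(Q*(-6))*(-3) = -1*(-6)*(-3) = 6*(-3) = -18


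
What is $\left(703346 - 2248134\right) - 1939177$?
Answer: $-3483965$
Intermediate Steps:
$\left(703346 - 2248134\right) - 1939177 = -1544788 - 1939177 = -3483965$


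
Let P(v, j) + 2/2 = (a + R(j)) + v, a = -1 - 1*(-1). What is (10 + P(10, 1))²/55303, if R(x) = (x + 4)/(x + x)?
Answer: 1849/221212 ≈ 0.0083585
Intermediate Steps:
R(x) = (4 + x)/(2*x) (R(x) = (4 + x)/((2*x)) = (4 + x)*(1/(2*x)) = (4 + x)/(2*x))
a = 0 (a = -1 + 1 = 0)
P(v, j) = -1 + v + (4 + j)/(2*j) (P(v, j) = -1 + ((0 + (4 + j)/(2*j)) + v) = -1 + ((4 + j)/(2*j) + v) = -1 + (v + (4 + j)/(2*j)) = -1 + v + (4 + j)/(2*j))
(10 + P(10, 1))²/55303 = (10 + (-½ + 10 + 2/1))²/55303 = (10 + (-½ + 10 + 2*1))²*(1/55303) = (10 + (-½ + 10 + 2))²*(1/55303) = (10 + 23/2)²*(1/55303) = (43/2)²*(1/55303) = (1849/4)*(1/55303) = 1849/221212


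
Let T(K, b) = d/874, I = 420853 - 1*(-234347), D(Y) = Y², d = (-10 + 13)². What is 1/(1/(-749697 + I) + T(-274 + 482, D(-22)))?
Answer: 82590378/849599 ≈ 97.211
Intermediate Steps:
d = 9 (d = 3² = 9)
I = 655200 (I = 420853 + 234347 = 655200)
T(K, b) = 9/874
1/(1/(-749697 + I) + T(-274 + 482, D(-22))) = 1/(1/(-749697 + 655200) + 9/874) = 1/(1/(-94497) + 9/874) = 1/(-1/94497 + 9/874) = 1/(849599/82590378) = 82590378/849599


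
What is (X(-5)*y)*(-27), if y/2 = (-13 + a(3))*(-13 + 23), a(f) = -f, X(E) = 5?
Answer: 43200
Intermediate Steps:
y = -320 (y = 2*((-13 - 1*3)*(-13 + 23)) = 2*((-13 - 3)*10) = 2*(-16*10) = 2*(-160) = -320)
(X(-5)*y)*(-27) = (5*(-320))*(-27) = -1600*(-27) = 43200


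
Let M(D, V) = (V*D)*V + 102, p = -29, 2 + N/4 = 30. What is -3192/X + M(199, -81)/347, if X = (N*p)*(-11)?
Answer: 833042979/221386 ≈ 3762.9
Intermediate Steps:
N = 112 (N = -8 + 4*30 = -8 + 120 = 112)
X = 35728 (X = (112*(-29))*(-11) = -3248*(-11) = 35728)
M(D, V) = 102 + D*V² (M(D, V) = (D*V)*V + 102 = D*V² + 102 = 102 + D*V²)
-3192/X + M(199, -81)/347 = -3192/35728 + (102 + 199*(-81)²)/347 = -3192*1/35728 + (102 + 199*6561)*(1/347) = -57/638 + (102 + 1305639)*(1/347) = -57/638 + 1305741*(1/347) = -57/638 + 1305741/347 = 833042979/221386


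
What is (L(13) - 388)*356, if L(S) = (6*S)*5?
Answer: 712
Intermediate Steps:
L(S) = 30*S
(L(13) - 388)*356 = (30*13 - 388)*356 = (390 - 388)*356 = 2*356 = 712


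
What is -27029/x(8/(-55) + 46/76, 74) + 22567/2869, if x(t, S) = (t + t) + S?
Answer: -79268987048/224616879 ≈ -352.91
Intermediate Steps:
x(t, S) = S + 2*t (x(t, S) = 2*t + S = S + 2*t)
-27029/x(8/(-55) + 46/76, 74) + 22567/2869 = -27029/(74 + 2*(8/(-55) + 46/76)) + 22567/2869 = -27029/(74 + 2*(8*(-1/55) + 46*(1/76))) + 22567*(1/2869) = -27029/(74 + 2*(-8/55 + 23/38)) + 22567/2869 = -27029/(74 + 2*(961/2090)) + 22567/2869 = -27029/(74 + 961/1045) + 22567/2869 = -27029/78291/1045 + 22567/2869 = -27029*1045/78291 + 22567/2869 = -28245305/78291 + 22567/2869 = -79268987048/224616879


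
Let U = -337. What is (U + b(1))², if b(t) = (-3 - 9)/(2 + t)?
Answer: 116281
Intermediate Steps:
b(t) = -12/(2 + t)
(U + b(1))² = (-337 - 12/(2 + 1))² = (-337 - 12/3)² = (-337 - 12*⅓)² = (-337 - 4)² = (-341)² = 116281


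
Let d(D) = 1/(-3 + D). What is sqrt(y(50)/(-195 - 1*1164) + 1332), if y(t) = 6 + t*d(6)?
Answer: 4*sqrt(153750918)/1359 ≈ 36.496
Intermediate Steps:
y(t) = 6 + t/3 (y(t) = 6 + t/(-3 + 6) = 6 + t/3)
sqrt(y(50)/(-195 - 1*1164) + 1332) = sqrt((6 + (1/3)*50)/(-195 - 1*1164) + 1332) = sqrt((6 + 50/3)/(-195 - 1164) + 1332) = sqrt((68/3)/(-1359) + 1332) = sqrt((68/3)*(-1/1359) + 1332) = sqrt(-68/4077 + 1332) = sqrt(5430496/4077) = 4*sqrt(153750918)/1359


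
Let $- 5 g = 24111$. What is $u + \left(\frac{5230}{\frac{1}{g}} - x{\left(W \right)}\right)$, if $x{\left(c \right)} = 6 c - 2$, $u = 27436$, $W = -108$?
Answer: $-25192020$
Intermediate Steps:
$g = - \frac{24111}{5}$ ($g = \left(- \frac{1}{5}\right) 24111 = - \frac{24111}{5} \approx -4822.2$)
$x{\left(c \right)} = -2 + 6 c$
$u + \left(\frac{5230}{\frac{1}{g}} - x{\left(W \right)}\right) = 27436 - \left(-2 - 648 + 25220106\right) = 27436 + \left(\frac{5230}{- \frac{5}{24111}} - \left(-2 - 648\right)\right) = 27436 + \left(5230 \left(- \frac{24111}{5}\right) - -650\right) = 27436 + \left(-25220106 + 650\right) = 27436 - 25219456 = -25192020$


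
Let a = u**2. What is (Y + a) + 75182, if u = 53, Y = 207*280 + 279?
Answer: 136230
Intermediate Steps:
Y = 58239 (Y = 57960 + 279 = 58239)
a = 2809 (a = 53**2 = 2809)
(Y + a) + 75182 = (58239 + 2809) + 75182 = 61048 + 75182 = 136230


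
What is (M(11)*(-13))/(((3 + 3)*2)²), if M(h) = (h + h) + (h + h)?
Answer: -143/36 ≈ -3.9722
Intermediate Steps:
M(h) = 4*h (M(h) = 2*h + 2*h = 4*h)
(M(11)*(-13))/(((3 + 3)*2)²) = ((4*11)*(-13))/(((3 + 3)*2)²) = (44*(-13))/((6*2)²) = -572/(12²) = -572/144 = -572*1/144 = -143/36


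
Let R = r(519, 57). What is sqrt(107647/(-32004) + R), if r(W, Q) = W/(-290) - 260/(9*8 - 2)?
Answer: I*sqrt(5304478519165)/773430 ≈ 2.9778*I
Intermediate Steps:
r(W, Q) = -26/7 - W/290 (r(W, Q) = W*(-1/290) - 260/(72 - 2) = -W/290 - 260/70 = -W/290 - 260*1/70 = -W/290 - 26/7 = -26/7 - W/290)
R = -11173/2030 (R = -26/7 - 1/290*519 = -26/7 - 519/290 = -11173/2030 ≈ -5.5039)
sqrt(107647/(-32004) + R) = sqrt(107647/(-32004) - 11173/2030) = sqrt(107647*(-1/32004) - 11173/2030) = sqrt(-107647/32004 - 11173/2030) = sqrt(-41150293/4640580) = I*sqrt(5304478519165)/773430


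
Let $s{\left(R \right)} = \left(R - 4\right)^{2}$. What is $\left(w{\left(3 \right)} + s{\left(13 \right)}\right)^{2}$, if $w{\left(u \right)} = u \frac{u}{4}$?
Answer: $\frac{110889}{16} \approx 6930.6$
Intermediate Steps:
$w{\left(u \right)} = \frac{u^{2}}{4}$ ($w{\left(u \right)} = u u \frac{1}{4} = u \frac{u}{4} = \frac{u^{2}}{4}$)
$s{\left(R \right)} = \left(-4 + R\right)^{2}$
$\left(w{\left(3 \right)} + s{\left(13 \right)}\right)^{2} = \left(\frac{3^{2}}{4} + \left(-4 + 13\right)^{2}\right)^{2} = \left(\frac{1}{4} \cdot 9 + 9^{2}\right)^{2} = \left(\frac{9}{4} + 81\right)^{2} = \left(\frac{333}{4}\right)^{2} = \frac{110889}{16}$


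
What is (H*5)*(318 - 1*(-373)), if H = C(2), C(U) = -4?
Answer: -13820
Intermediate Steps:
H = -4
(H*5)*(318 - 1*(-373)) = (-4*5)*(318 - 1*(-373)) = -20*(318 + 373) = -20*691 = -13820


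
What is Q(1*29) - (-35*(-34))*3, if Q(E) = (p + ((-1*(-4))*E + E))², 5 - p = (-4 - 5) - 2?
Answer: 22351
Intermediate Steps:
p = 16 (p = 5 - ((-4 - 5) - 2) = 5 - (-9 - 2) = 5 - 1*(-11) = 5 + 11 = 16)
Q(E) = (16 + 5*E)² (Q(E) = (16 + ((-1*(-4))*E + E))² = (16 + (4*E + E))² = (16 + 5*E)²)
Q(1*29) - (-35*(-34))*3 = (16 + 5*(1*29))² - (-35*(-34))*3 = (16 + 5*29)² - 1190*3 = (16 + 145)² - 1*3570 = 161² - 3570 = 25921 - 3570 = 22351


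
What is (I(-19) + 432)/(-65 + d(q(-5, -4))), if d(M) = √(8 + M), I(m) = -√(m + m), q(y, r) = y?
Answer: -14040/2111 - 216*√3/2111 + I*√114/4222 + 65*I*√38/4222 ≈ -6.8281 + 0.097433*I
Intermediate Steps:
I(m) = -√2*√m (I(m) = -√(2*m) = -√2*√m)
(I(-19) + 432)/(-65 + d(q(-5, -4))) = (-√2*√(-19) + 432)/(-65 + √(8 - 5)) = (-√2*I*√19 + 432)/(-65 + √3) = (-I*√38 + 432)/(-65 + √3) = (432 - I*√38)/(-65 + √3)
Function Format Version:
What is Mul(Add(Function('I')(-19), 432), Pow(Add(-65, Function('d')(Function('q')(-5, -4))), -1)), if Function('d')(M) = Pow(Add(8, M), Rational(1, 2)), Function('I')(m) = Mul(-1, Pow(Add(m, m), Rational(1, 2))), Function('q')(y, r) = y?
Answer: Add(Rational(-14040, 2111), Mul(Rational(-216, 2111), Pow(3, Rational(1, 2))), Mul(Rational(1, 4222), I, Pow(114, Rational(1, 2))), Mul(Rational(65, 4222), I, Pow(38, Rational(1, 2)))) ≈ Add(-6.8281, Mul(0.097433, I))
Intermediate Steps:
Function('I')(m) = Mul(-1, Pow(2, Rational(1, 2)), Pow(m, Rational(1, 2))) (Function('I')(m) = Mul(-1, Pow(Mul(2, m), Rational(1, 2))) = Mul(-1, Mul(Pow(2, Rational(1, 2)), Pow(m, Rational(1, 2)))) = Mul(-1, Pow(2, Rational(1, 2)), Pow(m, Rational(1, 2))))
Mul(Add(Function('I')(-19), 432), Pow(Add(-65, Function('d')(Function('q')(-5, -4))), -1)) = Mul(Add(Mul(-1, Pow(2, Rational(1, 2)), Pow(-19, Rational(1, 2))), 432), Pow(Add(-65, Pow(Add(8, -5), Rational(1, 2))), -1)) = Mul(Add(Mul(-1, Pow(2, Rational(1, 2)), Mul(I, Pow(19, Rational(1, 2)))), 432), Pow(Add(-65, Pow(3, Rational(1, 2))), -1)) = Mul(Add(Mul(-1, I, Pow(38, Rational(1, 2))), 432), Pow(Add(-65, Pow(3, Rational(1, 2))), -1)) = Mul(Add(432, Mul(-1, I, Pow(38, Rational(1, 2)))), Pow(Add(-65, Pow(3, Rational(1, 2))), -1)) = Mul(Pow(Add(-65, Pow(3, Rational(1, 2))), -1), Add(432, Mul(-1, I, Pow(38, Rational(1, 2)))))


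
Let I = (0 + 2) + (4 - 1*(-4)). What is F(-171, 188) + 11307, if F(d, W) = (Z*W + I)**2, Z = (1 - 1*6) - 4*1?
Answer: 2840431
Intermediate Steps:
Z = -9 (Z = (1 - 6) - 4 = -5 - 4 = -9)
I = 10 (I = 2 + (4 + 4) = 2 + 8 = 10)
F(d, W) = (10 - 9*W)**2 (F(d, W) = (-9*W + 10)**2 = (10 - 9*W)**2)
F(-171, 188) + 11307 = (10 - 9*188)**2 + 11307 = (10 - 1692)**2 + 11307 = (-1682)**2 + 11307 = 2829124 + 11307 = 2840431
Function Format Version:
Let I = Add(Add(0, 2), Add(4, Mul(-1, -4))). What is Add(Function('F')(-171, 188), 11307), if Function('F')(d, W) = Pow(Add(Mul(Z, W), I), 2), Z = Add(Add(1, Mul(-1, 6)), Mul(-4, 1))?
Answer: 2840431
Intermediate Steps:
Z = -9 (Z = Add(Add(1, -6), -4) = Add(-5, -4) = -9)
I = 10 (I = Add(2, Add(4, 4)) = Add(2, 8) = 10)
Function('F')(d, W) = Pow(Add(10, Mul(-9, W)), 2) (Function('F')(d, W) = Pow(Add(Mul(-9, W), 10), 2) = Pow(Add(10, Mul(-9, W)), 2))
Add(Function('F')(-171, 188), 11307) = Add(Pow(Add(10, Mul(-9, 188)), 2), 11307) = Add(Pow(Add(10, -1692), 2), 11307) = Add(Pow(-1682, 2), 11307) = Add(2829124, 11307) = 2840431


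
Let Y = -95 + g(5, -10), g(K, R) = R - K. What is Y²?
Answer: 12100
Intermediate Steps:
Y = -110 (Y = -95 + (-10 - 1*5) = -95 + (-10 - 5) = -95 - 15 = -110)
Y² = (-110)² = 12100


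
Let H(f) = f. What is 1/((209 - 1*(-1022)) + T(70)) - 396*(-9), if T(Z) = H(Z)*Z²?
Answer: 1226839285/344231 ≈ 3564.0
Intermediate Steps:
T(Z) = Z³ (T(Z) = Z*Z² = Z³)
1/((209 - 1*(-1022)) + T(70)) - 396*(-9) = 1/((209 - 1*(-1022)) + 70³) - 396*(-9) = 1/((209 + 1022) + 343000) - 1*(-3564) = 1/(1231 + 343000) + 3564 = 1/344231 + 3564 = 1226839285/344231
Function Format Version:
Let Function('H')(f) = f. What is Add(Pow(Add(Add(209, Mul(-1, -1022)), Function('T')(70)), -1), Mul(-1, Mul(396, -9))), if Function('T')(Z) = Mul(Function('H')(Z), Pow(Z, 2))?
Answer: Rational(1226839285, 344231) ≈ 3564.0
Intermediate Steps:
Function('T')(Z) = Pow(Z, 3) (Function('T')(Z) = Mul(Z, Pow(Z, 2)) = Pow(Z, 3))
Add(Pow(Add(Add(209, Mul(-1, -1022)), Function('T')(70)), -1), Mul(-1, Mul(396, -9))) = Add(Pow(Add(Add(209, Mul(-1, -1022)), Pow(70, 3)), -1), Mul(-1, Mul(396, -9))) = Add(Pow(Add(Add(209, 1022), 343000), -1), Mul(-1, -3564)) = Add(Pow(Add(1231, 343000), -1), 3564) = Add(Pow(344231, -1), 3564) = Add(Rational(1, 344231), 3564) = Rational(1226839285, 344231)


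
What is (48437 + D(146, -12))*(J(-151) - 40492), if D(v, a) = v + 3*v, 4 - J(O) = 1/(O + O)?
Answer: -599398149875/302 ≈ -1.9848e+9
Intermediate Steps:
J(O) = 4 - 1/(2*O) (J(O) = 4 - 1/(O + O) = 4 - 1/(2*O))
D(v, a) = 4*v
(48437 + D(146, -12))*(J(-151) - 40492) = (48437 + 4*146)*((4 - 1/2/(-151)) - 40492) = (48437 + 584)*((4 - 1/2*(-1/151)) - 40492) = 49021*((4 + 1/302) - 40492) = 49021*(1209/302 - 40492) = 49021*(-12227375/302) = -599398149875/302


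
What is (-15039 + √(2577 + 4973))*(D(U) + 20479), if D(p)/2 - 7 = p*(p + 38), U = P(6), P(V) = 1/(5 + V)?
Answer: -37304104149/121 + 12402455*√302/121 ≈ -3.0652e+8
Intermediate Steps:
U = 1/11 (U = 1/(5 + 6) = 1/11 ≈ 0.090909)
D(p) = 14 + 2*p*(38 + p) (D(p) = 14 + 2*(p*(p + 38)) = 14 + 2*(p*(38 + p)) = 14 + 2*p*(38 + p))
(-15039 + √(2577 + 4973))*(D(U) + 20479) = (-15039 + √(2577 + 4973))*((14 + 2*(1/11)² + 76*(1/11)) + 20479) = (-15039 + √7550)*((14 + 2*(1/121) + 76/11) + 20479) = (-15039 + 5*√302)*((14 + 2/121 + 76/11) + 20479) = (-15039 + 5*√302)*(2532/121 + 20479) = (-15039 + 5*√302)*(2480491/121) = -37304104149/121 + 12402455*√302/121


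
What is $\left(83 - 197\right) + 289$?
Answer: $175$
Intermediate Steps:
$\left(83 - 197\right) + 289 = -114 + 289 = 175$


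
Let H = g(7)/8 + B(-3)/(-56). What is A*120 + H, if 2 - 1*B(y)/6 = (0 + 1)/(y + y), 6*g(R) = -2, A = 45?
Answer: 453577/84 ≈ 5399.7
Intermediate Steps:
g(R) = -⅓ (g(R) = (⅙)*(-2) = -⅓)
B(y) = 12 - 3/y (B(y) = 12 - 6*(0 + 1)/(y + y) = 12 - 6/(2*y) = 12 - 6*1/(2*y) = 12 - 3/y)
H = -23/84 (H = -⅓/8 + (12 - 3/(-3))/(-56) = -⅓*⅛ + (12 - 3*(-⅓))*(-1/56) = -1/24 + (12 + 1)*(-1/56) = -1/24 + 13*(-1/56) = -1/24 - 13/56 = -23/84 ≈ -0.27381)
A*120 + H = 45*120 - 23/84 = 5400 - 23/84 = 453577/84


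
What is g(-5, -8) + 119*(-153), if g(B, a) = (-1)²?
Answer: -18206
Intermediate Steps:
g(B, a) = 1
g(-5, -8) + 119*(-153) = 1 + 119*(-153) = 1 - 18207 = -18206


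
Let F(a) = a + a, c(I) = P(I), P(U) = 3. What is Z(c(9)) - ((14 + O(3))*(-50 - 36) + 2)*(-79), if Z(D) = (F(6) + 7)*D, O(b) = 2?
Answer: -108489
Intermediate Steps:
c(I) = 3
F(a) = 2*a
Z(D) = 19*D (Z(D) = (2*6 + 7)*D = (12 + 7)*D = 19*D)
Z(c(9)) - ((14 + O(3))*(-50 - 36) + 2)*(-79) = 19*3 - ((14 + 2)*(-50 - 36) + 2)*(-79) = 57 - (16*(-86) + 2)*(-79) = 57 - (-1376 + 2)*(-79) = 57 - (-1374)*(-79) = 57 - 1*108546 = 57 - 108546 = -108489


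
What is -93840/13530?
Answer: -3128/451 ≈ -6.9357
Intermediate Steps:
-93840/13530 = -1*3128/451 = -3128/451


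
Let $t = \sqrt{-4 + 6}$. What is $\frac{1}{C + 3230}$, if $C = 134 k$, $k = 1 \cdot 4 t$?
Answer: $\frac{1615}{4929154} - \frac{134 \sqrt{2}}{2464577} \approx 0.00025075$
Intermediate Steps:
$t = \sqrt{2} \approx 1.4142$
$k = 4 \sqrt{2}$ ($k = 1 \cdot 4 \sqrt{2} = 4 \sqrt{2} \approx 5.6569$)
$C = 536 \sqrt{2}$ ($C = 134 \cdot 4 \sqrt{2} = 536 \sqrt{2} \approx 758.02$)
$\frac{1}{C + 3230} = \frac{1}{536 \sqrt{2} + 3230} = \frac{1}{3230 + 536 \sqrt{2}}$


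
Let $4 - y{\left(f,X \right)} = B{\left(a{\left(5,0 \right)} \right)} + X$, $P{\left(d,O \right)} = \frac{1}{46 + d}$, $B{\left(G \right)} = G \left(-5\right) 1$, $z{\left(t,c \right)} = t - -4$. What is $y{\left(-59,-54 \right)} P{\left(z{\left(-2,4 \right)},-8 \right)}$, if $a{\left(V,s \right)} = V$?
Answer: $\frac{83}{48} \approx 1.7292$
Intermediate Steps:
$z{\left(t,c \right)} = 4 + t$ ($z{\left(t,c \right)} = t + 4 = 4 + t$)
$B{\left(G \right)} = - 5 G$ ($B{\left(G \right)} = - 5 G 1 = - 5 G$)
$y{\left(f,X \right)} = 29 - X$ ($y{\left(f,X \right)} = 4 - \left(\left(-5\right) 5 + X\right) = 4 - \left(-25 + X\right) = 29 - X$)
$y{\left(-59,-54 \right)} P{\left(z{\left(-2,4 \right)},-8 \right)} = \frac{29 - -54}{46 + \left(4 - 2\right)} = \frac{29 + 54}{46 + 2} = \frac{83}{48}$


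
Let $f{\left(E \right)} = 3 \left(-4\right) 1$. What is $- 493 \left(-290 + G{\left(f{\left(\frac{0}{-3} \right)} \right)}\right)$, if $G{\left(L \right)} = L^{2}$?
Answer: $71978$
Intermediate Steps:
$f{\left(E \right)} = -12$ ($f{\left(E \right)} = \left(-12\right) 1 = -12$)
$- 493 \left(-290 + G{\left(f{\left(\frac{0}{-3} \right)} \right)}\right) = - 493 \left(-290 + \left(-12\right)^{2}\right) = - 493 \left(-290 + 144\right) = \left(-493\right) \left(-146\right) = 71978$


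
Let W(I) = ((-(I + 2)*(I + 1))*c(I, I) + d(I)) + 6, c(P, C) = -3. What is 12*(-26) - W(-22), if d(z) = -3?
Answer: -1575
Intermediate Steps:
W(I) = 3 + 3*(1 + I)*(2 + I) (W(I) = (-(I + 2)*(I + 1)*(-3) - 3) + 6 = (-(2 + I)*(1 + I)*(-3) - 3) + 6 = (-(1 + I)*(2 + I)*(-3) - 3) + 6 = (3*(1 + I)*(2 + I) - 3) + 6 = (-3 + 3*(1 + I)*(2 + I)) + 6 = 3 + 3*(1 + I)*(2 + I))
12*(-26) - W(-22) = 12*(-26) - (9 + 3*(-22)² + 9*(-22)) = -312 - (9 + 3*484 - 198) = -312 - (9 + 1452 - 198) = -312 - 1*1263 = -312 - 1263 = -1575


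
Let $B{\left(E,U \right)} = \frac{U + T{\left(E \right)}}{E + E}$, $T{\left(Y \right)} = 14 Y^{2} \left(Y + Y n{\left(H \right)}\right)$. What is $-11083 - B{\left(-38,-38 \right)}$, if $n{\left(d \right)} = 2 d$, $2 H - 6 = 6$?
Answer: $- \frac{284975}{2} \approx -1.4249 \cdot 10^{5}$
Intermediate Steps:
$H = 6$ ($H = 3 + \frac{1}{2} \cdot 6 = 3 + 3 = 6$)
$T{\left(Y \right)} = 182 Y^{3}$ ($T{\left(Y \right)} = 14 Y^{2} \left(Y + Y 2 \cdot 6\right) = 14 Y^{2} \left(Y + Y 12\right) = 14 Y^{2} \left(Y + 12 Y\right) = 14 Y^{2} \cdot 13 Y = 182 Y^{3}$)
$B{\left(E,U \right)} = \frac{U + 182 E^{3}}{2 E}$ ($B{\left(E,U \right)} = \frac{U + 182 E^{3}}{E + E} = \frac{U + 182 E^{3}}{2 E}$)
$-11083 - B{\left(-38,-38 \right)} = -11083 - \frac{-38 + 182 \left(-38\right)^{3}}{2 \left(-38\right)} = -11083 - \frac{1}{2} \left(- \frac{1}{38}\right) \left(-38 + 182 \left(-54872\right)\right) = -11083 - \frac{1}{2} \left(- \frac{1}{38}\right) \left(-38 - 9986704\right) = -11083 - \frac{1}{2} \left(- \frac{1}{38}\right) \left(-9986742\right) = -11083 - \frac{262809}{2} = - \frac{284975}{2}$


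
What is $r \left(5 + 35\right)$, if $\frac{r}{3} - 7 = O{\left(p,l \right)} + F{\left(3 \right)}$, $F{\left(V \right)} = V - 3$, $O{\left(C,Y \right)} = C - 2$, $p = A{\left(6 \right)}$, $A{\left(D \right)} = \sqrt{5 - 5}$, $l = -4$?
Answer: $600$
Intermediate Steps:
$A{\left(D \right)} = 0$ ($A{\left(D \right)} = \sqrt{0} = 0$)
$p = 0$
$O{\left(C,Y \right)} = -2 + C$
$F{\left(V \right)} = -3 + V$
$r = 15$ ($r = 21 + 3 \left(\left(-2 + 0\right) + \left(-3 + 3\right)\right) = 21 + 3 \left(-2 + 0\right) = 21 + 3 \left(-2\right) = 21 - 6 = 15$)
$r \left(5 + 35\right) = 15 \left(5 + 35\right) = 15 \cdot 40 = 600$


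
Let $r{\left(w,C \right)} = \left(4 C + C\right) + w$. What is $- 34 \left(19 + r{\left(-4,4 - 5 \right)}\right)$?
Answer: $-340$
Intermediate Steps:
$r{\left(w,C \right)} = w + 5 C$ ($r{\left(w,C \right)} = 5 C + w = w + 5 C$)
$- 34 \left(19 + r{\left(-4,4 - 5 \right)}\right) = - 34 \left(19 + \left(-4 + 5 \left(4 - 5\right)\right)\right) = - 34 \left(19 + \left(-4 + 5 \left(-1\right)\right)\right) = - 34 \left(19 - 9\right) = \left(-34\right) 10 = -340$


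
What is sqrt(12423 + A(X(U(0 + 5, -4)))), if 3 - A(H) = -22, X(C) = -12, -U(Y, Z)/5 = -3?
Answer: 4*sqrt(778) ≈ 111.57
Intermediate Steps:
U(Y, Z) = 15 (U(Y, Z) = -5*(-3) = 15)
A(H) = 25 (A(H) = 3 - 1*(-22) = 3 + 22 = 25)
sqrt(12423 + A(X(U(0 + 5, -4)))) = sqrt(12423 + 25) = sqrt(12448) = 4*sqrt(778)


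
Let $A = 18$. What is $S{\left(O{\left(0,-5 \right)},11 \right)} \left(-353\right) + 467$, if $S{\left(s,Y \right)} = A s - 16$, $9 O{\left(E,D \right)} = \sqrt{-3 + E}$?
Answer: $6115 - 706 i \sqrt{3} \approx 6115.0 - 1222.8 i$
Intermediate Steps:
$O{\left(E,D \right)} = \frac{\sqrt{-3 + E}}{9}$
$S{\left(s,Y \right)} = -16 + 18 s$ ($S{\left(s,Y \right)} = 18 s - 16 = -16 + 18 s$)
$S{\left(O{\left(0,-5 \right)},11 \right)} \left(-353\right) + 467 = \left(-16 + 18 \frac{\sqrt{-3 + 0}}{9}\right) \left(-353\right) + 467 = \left(-16 + 18 \frac{\sqrt{-3}}{9}\right) \left(-353\right) + 467 = \left(-16 + 18 \frac{i \sqrt{3}}{9}\right) \left(-353\right) + 467 = \left(-16 + 2 i \sqrt{3}\right) \left(-353\right) + 467 = \left(5648 - 706 i \sqrt{3}\right) + 467 = 6115 - 706 i \sqrt{3}$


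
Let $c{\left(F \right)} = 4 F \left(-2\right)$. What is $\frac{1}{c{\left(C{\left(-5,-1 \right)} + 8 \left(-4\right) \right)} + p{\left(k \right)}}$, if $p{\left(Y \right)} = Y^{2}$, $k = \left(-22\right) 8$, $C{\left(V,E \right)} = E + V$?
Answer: $\frac{1}{31280} \approx 3.1969 \cdot 10^{-5}$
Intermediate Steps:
$c{\left(F \right)} = - 8 F$
$k = -176$
$\frac{1}{c{\left(C{\left(-5,-1 \right)} + 8 \left(-4\right) \right)} + p{\left(k \right)}} = \frac{1}{- 8 \left(\left(-1 - 5\right) + 8 \left(-4\right)\right) + \left(-176\right)^{2}} = \frac{1}{- 8 \left(-6 - 32\right) + 30976} = \frac{1}{\left(-8\right) \left(-38\right) + 30976} = \frac{1}{304 + 30976} = \frac{1}{31280}$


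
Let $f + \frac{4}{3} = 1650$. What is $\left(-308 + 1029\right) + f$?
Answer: $\frac{7109}{3} \approx 2369.7$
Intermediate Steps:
$f = \frac{4946}{3}$ ($f = - \frac{4}{3} + 1650 = \frac{4946}{3} \approx 1648.7$)
$\left(-308 + 1029\right) + f = \left(-308 + 1029\right) + \frac{4946}{3} = 721 + \frac{4946}{3} = \frac{7109}{3}$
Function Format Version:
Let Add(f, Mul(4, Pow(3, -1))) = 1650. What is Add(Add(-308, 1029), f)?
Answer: Rational(7109, 3) ≈ 2369.7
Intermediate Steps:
f = Rational(4946, 3) (f = Add(Rational(-4, 3), 1650) = Rational(4946, 3) ≈ 1648.7)
Add(Add(-308, 1029), f) = Add(Add(-308, 1029), Rational(4946, 3)) = Add(721, Rational(4946, 3)) = Rational(7109, 3)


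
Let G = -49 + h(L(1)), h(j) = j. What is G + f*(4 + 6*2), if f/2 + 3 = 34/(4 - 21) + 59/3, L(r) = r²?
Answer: 1264/3 ≈ 421.33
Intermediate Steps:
G = -48 (G = -49 + 1² = -49 + 1 = -48)
f = 88/3 (f = -6 + 2*(34/(4 - 21) + 59/3) = -6 + 2*(34/(-17) + 59*(⅓)) = -6 + 2*(34*(-1/17) + 59/3) = -6 + 2*(-2 + 59/3) = -6 + 2*(53/3) = -6 + 106/3 = 88/3 ≈ 29.333)
G + f*(4 + 6*2) = -48 + 88*(4 + 6*2)/3 = -48 + 88*(4 + 12)/3 = -48 + (88/3)*16 = -48 + 1408/3 = 1264/3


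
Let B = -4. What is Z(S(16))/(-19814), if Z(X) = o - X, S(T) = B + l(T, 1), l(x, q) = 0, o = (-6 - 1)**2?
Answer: -53/19814 ≈ -0.0026749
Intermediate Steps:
o = 49 (o = (-7)**2 = 49)
S(T) = -4 (S(T) = -4 + 0 = -4)
Z(X) = 49 - X
Z(S(16))/(-19814) = (49 - 1*(-4))/(-19814) = (49 + 4)*(-1/19814) = 53*(-1/19814) = -53/19814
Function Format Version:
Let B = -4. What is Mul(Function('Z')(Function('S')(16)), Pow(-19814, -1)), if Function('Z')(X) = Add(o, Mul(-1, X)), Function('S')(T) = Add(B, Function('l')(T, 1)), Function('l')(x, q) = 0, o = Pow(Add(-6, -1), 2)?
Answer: Rational(-53, 19814) ≈ -0.0026749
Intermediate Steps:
o = 49 (o = Pow(-7, 2) = 49)
Function('S')(T) = -4 (Function('S')(T) = Add(-4, 0) = -4)
Function('Z')(X) = Add(49, Mul(-1, X))
Mul(Function('Z')(Function('S')(16)), Pow(-19814, -1)) = Mul(Add(49, Mul(-1, -4)), Pow(-19814, -1)) = Mul(Add(49, 4), Rational(-1, 19814)) = Mul(53, Rational(-1, 19814)) = Rational(-53, 19814)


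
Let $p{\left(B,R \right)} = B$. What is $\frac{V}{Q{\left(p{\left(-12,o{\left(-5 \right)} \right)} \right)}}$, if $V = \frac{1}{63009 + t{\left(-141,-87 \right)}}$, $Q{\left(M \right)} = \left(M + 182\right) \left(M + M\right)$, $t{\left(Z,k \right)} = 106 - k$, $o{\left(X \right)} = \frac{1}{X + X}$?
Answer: $- \frac{1}{257864160} \approx -3.878 \cdot 10^{-9}$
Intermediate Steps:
$o{\left(X \right)} = \frac{1}{2 X}$
$Q{\left(M \right)} = 2 M \left(182 + M\right)$ ($Q{\left(M \right)} = \left(182 + M\right) 2 M = 2 M \left(182 + M\right)$)
$V = \frac{1}{63202}$ ($V = \frac{1}{63009 + \left(106 - -87\right)} = \frac{1}{63009 + \left(106 + 87\right)} = \frac{1}{63009 + 193} = \frac{1}{63202} \approx 1.5822 \cdot 10^{-5}$)
$\frac{V}{Q{\left(p{\left(-12,o{\left(-5 \right)} \right)} \right)}} = \frac{1}{63202 \cdot 2 \left(-12\right) \left(182 - 12\right)} = \frac{1}{63202 \cdot 2 \left(-12\right) 170} = \frac{1}{63202 \left(-4080\right)} = \frac{1}{63202} \left(- \frac{1}{4080}\right) = - \frac{1}{257864160}$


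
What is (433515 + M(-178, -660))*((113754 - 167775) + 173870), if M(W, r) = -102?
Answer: 51944114637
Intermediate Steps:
(433515 + M(-178, -660))*((113754 - 167775) + 173870) = (433515 - 102)*((113754 - 167775) + 173870) = 433413*(-54021 + 173870) = 433413*119849 = 51944114637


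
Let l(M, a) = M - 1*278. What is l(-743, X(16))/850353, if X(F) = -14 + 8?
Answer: -1021/850353 ≈ -0.0012007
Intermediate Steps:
X(F) = -6
l(M, a) = -278 + M (l(M, a) = M - 278 = -278 + M)
l(-743, X(16))/850353 = (-278 - 743)/850353 = -1021*1/850353 = -1021/850353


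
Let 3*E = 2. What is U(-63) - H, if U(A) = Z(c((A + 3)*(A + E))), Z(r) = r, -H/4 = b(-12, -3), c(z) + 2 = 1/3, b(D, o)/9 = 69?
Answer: 7447/3 ≈ 2482.3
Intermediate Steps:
E = 2/3 (E = (1/3)*2 = 2/3 ≈ 0.66667)
b(D, o) = 621 (b(D, o) = 9*69 = 621)
c(z) = -5/3 (c(z) = -2 + 1/3 = -5/3)
H = -2484 (H = -4*621 = -2484)
U(A) = -5/3
U(-63) - H = -5/3 - 1*(-2484) = -5/3 + 2484 = 7447/3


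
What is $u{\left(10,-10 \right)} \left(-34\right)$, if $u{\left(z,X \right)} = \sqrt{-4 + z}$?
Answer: $- 34 \sqrt{6} \approx -83.283$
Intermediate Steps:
$u{\left(10,-10 \right)} \left(-34\right) = \sqrt{-4 + 10} \left(-34\right) = \sqrt{6} \left(-34\right) = - 34 \sqrt{6}$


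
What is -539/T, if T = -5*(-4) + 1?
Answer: -77/3 ≈ -25.667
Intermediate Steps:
T = 21 (T = 20 + 1 = 21)
-539/T = -539/21 = -539*1/21 = -77/3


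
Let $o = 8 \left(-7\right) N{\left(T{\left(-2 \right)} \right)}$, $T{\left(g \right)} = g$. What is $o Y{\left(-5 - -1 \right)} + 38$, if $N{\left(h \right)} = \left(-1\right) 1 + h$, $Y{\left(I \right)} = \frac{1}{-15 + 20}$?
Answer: $\frac{358}{5} \approx 71.6$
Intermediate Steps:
$Y{\left(I \right)} = \frac{1}{5}$
$N{\left(h \right)} = -1 + h$
$o = 168$ ($o = 8 \left(-7\right) \left(-1 - 2\right) = \left(-56\right) \left(-3\right) = 168$)
$o Y{\left(-5 - -1 \right)} + 38 = 168 \cdot \frac{1}{5} + 38 = \frac{168}{5} + 38 = \frac{358}{5}$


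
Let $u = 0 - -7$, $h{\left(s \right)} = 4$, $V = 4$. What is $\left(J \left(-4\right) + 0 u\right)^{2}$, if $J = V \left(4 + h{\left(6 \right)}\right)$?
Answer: $16384$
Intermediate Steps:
$J = 32$ ($J = 4 \left(4 + 4\right) = 4 \cdot 8 = 32$)
$u = 7$ ($u = 0 + 7 = 7$)
$\left(J \left(-4\right) + 0 u\right)^{2} = \left(32 \left(-4\right) + 0 \cdot 7\right)^{2} = \left(-128 + 0\right)^{2} = \left(-128\right)^{2} = 16384$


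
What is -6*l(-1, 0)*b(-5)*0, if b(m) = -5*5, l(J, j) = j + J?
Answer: 0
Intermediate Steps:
l(J, j) = J + j
b(m) = -25
-6*l(-1, 0)*b(-5)*0 = -6*(-1 + 0)*(-25)*0 = -(-6)*(-25)*0 = -6*25*0 = -150*0 = 0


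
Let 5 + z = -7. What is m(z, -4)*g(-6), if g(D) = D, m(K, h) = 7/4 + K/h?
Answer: -57/2 ≈ -28.500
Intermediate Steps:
z = -12 (z = -5 - 7 = -12)
m(K, h) = 7/4 + K/h (m(K, h) = 7*(1/4) + K/h = 7/4 + K/h)
m(z, -4)*g(-6) = (7/4 - 12/(-4))*(-6) = (7/4 - 12*(-1/4))*(-6) = (7/4 + 3)*(-6) = (19/4)*(-6) = -57/2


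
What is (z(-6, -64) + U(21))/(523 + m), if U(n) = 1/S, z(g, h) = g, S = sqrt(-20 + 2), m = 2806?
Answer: -6/3329 - I*sqrt(2)/19974 ≈ -0.0018023 - 7.0803e-5*I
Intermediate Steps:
S = 3*I*sqrt(2) (S = sqrt(-18) = 3*I*sqrt(2) ≈ 4.2426*I)
U(n) = -I*sqrt(2)/6 (U(n) = 1/(3*I*sqrt(2)) = -I*sqrt(2)/6)
(z(-6, -64) + U(21))/(523 + m) = (-6 - I*sqrt(2)/6)/(523 + 2806) = (-6 - I*sqrt(2)/6)/3329 = (-6 - I*sqrt(2)/6)*(1/3329) = -6/3329 - I*sqrt(2)/19974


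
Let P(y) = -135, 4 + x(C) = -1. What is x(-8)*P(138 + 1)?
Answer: 675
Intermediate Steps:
x(C) = -5 (x(C) = -4 - 1 = -5)
x(-8)*P(138 + 1) = -5*(-135) = 675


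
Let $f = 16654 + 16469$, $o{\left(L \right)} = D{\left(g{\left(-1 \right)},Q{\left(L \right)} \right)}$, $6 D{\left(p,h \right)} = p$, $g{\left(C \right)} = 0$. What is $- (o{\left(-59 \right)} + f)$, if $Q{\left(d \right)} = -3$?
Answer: $-33123$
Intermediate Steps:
$D{\left(p,h \right)} = \frac{p}{6}$
$o{\left(L \right)} = 0$ ($o{\left(L \right)} = \frac{1}{6} \cdot 0 = 0$)
$f = 33123$
$- (o{\left(-59 \right)} + f) = - (0 + 33123) = \left(-1\right) 33123 = -33123$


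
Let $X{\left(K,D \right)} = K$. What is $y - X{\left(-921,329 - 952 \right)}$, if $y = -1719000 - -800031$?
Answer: $-918048$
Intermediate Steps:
$y = -918969$ ($y = -1719000 + 800031 = -918969$)
$y - X{\left(-921,329 - 952 \right)} = -918969 - -921 = -918969 + 921 = -918048$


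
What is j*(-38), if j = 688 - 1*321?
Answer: -13946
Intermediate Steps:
j = 367 (j = 688 - 321 = 367)
j*(-38) = 367*(-38) = -13946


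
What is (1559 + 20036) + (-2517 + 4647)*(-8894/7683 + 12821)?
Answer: 69986647585/2561 ≈ 2.7328e+7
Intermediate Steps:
(1559 + 20036) + (-2517 + 4647)*(-8894/7683 + 12821) = 21595 + 2130*(-8894*1/7683 + 12821) = 21595 + 2130*(-8894/7683 + 12821) = 21595 + 2130*(98494849/7683) = 21595 + 69931342790/2561 = 69986647585/2561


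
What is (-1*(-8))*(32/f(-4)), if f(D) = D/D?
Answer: 256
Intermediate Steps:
f(D) = 1
(-1*(-8))*(32/f(-4)) = (-1*(-8))*(32/1) = 8*(32*1) = 8*32 = 256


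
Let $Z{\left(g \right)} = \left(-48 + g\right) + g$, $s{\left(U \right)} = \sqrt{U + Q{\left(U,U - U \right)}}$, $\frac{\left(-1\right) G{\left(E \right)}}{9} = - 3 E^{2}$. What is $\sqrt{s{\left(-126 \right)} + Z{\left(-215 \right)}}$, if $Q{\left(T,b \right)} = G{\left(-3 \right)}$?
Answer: $\sqrt{-478 + 3 \sqrt{13}} \approx 21.614 i$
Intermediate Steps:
$G{\left(E \right)} = 27 E^{2}$ ($G{\left(E \right)} = - 9 \left(- 3 E^{2}\right) = 27 E^{2}$)
$Q{\left(T,b \right)} = 243$ ($Q{\left(T,b \right)} = 27 \left(-3\right)^{2} = 27 \cdot 9 = 243$)
$s{\left(U \right)} = \sqrt{243 + U}$ ($s{\left(U \right)} = \sqrt{U + 243} = \sqrt{243 + U}$)
$Z{\left(g \right)} = -48 + 2 g$
$\sqrt{s{\left(-126 \right)} + Z{\left(-215 \right)}} = \sqrt{\sqrt{243 - 126} + \left(-48 + 2 \left(-215\right)\right)} = \sqrt{\sqrt{117} - 478} = \sqrt{3 \sqrt{13} - 478} = \sqrt{-478 + 3 \sqrt{13}}$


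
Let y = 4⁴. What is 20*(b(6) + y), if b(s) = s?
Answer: 5240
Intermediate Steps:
y = 256
20*(b(6) + y) = 20*(6 + 256) = 20*262 = 5240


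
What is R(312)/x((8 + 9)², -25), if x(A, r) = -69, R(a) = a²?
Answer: -32448/23 ≈ -1410.8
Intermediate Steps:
R(312)/x((8 + 9)², -25) = 312²/(-69) = 97344*(-1/69) = -32448/23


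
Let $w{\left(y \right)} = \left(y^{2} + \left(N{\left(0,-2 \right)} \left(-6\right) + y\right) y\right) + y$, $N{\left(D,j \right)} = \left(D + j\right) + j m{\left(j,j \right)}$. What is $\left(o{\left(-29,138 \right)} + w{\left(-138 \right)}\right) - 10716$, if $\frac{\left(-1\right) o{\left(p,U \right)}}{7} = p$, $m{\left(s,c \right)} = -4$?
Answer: $32405$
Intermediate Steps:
$o{\left(p,U \right)} = - 7 p$
$N{\left(D,j \right)} = D - 3 j$ ($N{\left(D,j \right)} = \left(D + j\right) + j \left(-4\right) = \left(D + j\right) - 4 j = D - 3 j$)
$w{\left(y \right)} = y + y^{2} + y \left(-36 + y\right)$ ($w{\left(y \right)} = \left(y^{2} + \left(\left(0 - -6\right) \left(-6\right) + y\right) y\right) + y = \left(y^{2} + \left(\left(0 + 6\right) \left(-6\right) + y\right) y\right) + y = \left(y^{2} + \left(6 \left(-6\right) + y\right) y\right) + y = \left(y^{2} + \left(-36 + y\right) y\right) + y = \left(y^{2} + y \left(-36 + y\right)\right) + y = y + y^{2} + y \left(-36 + y\right)$)
$\left(o{\left(-29,138 \right)} + w{\left(-138 \right)}\right) - 10716 = \left(\left(-7\right) \left(-29\right) - 138 \left(-35 + 2 \left(-138\right)\right)\right) - 10716 = \left(203 - 138 \left(-35 - 276\right)\right) - 10716 = \left(203 - -42918\right) - 10716 = \left(203 + 42918\right) - 10716 = 43121 - 10716 = 32405$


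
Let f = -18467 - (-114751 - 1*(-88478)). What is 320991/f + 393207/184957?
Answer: 20812968743/481258114 ≈ 43.247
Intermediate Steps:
f = 7806 (f = -18467 - (-114751 + 88478) = -18467 - 1*(-26273) = -18467 + 26273 = 7806)
320991/f + 393207/184957 = 320991/7806 + 393207/184957 = 320991*(1/7806) + 393207*(1/184957) = 106997/2602 + 393207/184957 = 20812968743/481258114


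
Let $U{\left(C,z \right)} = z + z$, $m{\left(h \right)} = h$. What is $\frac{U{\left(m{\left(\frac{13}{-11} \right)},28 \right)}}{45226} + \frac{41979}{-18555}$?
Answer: $- \frac{316250529}{139861405} \approx -2.2612$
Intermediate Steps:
$U{\left(C,z \right)} = 2 z$
$\frac{U{\left(m{\left(\frac{13}{-11} \right)},28 \right)}}{45226} + \frac{41979}{-18555} = \frac{2 \cdot 28}{45226} + \frac{41979}{-18555} = 56 \cdot \frac{1}{45226} + 41979 \left(- \frac{1}{18555}\right) = \frac{28}{22613} - \frac{13993}{6185} = - \frac{316250529}{139861405}$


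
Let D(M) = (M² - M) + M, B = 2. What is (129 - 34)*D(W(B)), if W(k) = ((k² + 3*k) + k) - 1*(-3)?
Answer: 21375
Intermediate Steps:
W(k) = 3 + k² + 4*k (W(k) = (k² + 4*k) + 3 = 3 + k² + 4*k)
D(M) = M²
(129 - 34)*D(W(B)) = (129 - 34)*(3 + 2² + 4*2)² = 95*(3 + 4 + 8)² = 95*15² = 95*225 = 21375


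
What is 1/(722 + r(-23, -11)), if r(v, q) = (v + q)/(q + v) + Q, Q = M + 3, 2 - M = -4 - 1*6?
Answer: 1/738 ≈ 0.0013550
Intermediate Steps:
M = 12 (M = 2 - (-4 - 1*6) = 2 - (-4 - 6) = 2 - 1*(-10) = 2 + 10 = 12)
Q = 15 (Q = 12 + 3 = 15)
r(v, q) = 16 (r(v, q) = (v + q)/(q + v) + 15 = (q + v)/(q + v) + 15 = 1 + 15 = 16)
1/(722 + r(-23, -11)) = 1/(722 + 16) = 1/738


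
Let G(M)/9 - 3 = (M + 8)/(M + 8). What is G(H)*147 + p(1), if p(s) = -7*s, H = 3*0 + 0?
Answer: 5285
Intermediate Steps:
H = 0 (H = 0 + 0 = 0)
G(M) = 36 (G(M) = 27 + 9*((M + 8)/(M + 8)) = 27 + 9*((8 + M)/(8 + M)) = 27 + 9*1 = 27 + 9 = 36)
G(H)*147 + p(1) = 36*147 - 7*1 = 5292 - 7 = 5285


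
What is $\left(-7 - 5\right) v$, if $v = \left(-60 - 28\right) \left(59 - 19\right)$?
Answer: $42240$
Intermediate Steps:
$v = -3520$ ($v = \left(-88\right) 40 = -3520$)
$\left(-7 - 5\right) v = \left(-7 - 5\right) \left(-3520\right) = \left(-12\right) \left(-3520\right) = 42240$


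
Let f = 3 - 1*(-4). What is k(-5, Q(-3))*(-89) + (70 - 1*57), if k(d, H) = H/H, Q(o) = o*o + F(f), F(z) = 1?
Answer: -76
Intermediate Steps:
f = 7 (f = 3 + 4 = 7)
Q(o) = 1 + o² (Q(o) = o*o + 1 = o² + 1 = 1 + o²)
k(d, H) = 1
k(-5, Q(-3))*(-89) + (70 - 1*57) = 1*(-89) + (70 - 1*57) = -89 + (70 - 57) = -89 + 13 = -76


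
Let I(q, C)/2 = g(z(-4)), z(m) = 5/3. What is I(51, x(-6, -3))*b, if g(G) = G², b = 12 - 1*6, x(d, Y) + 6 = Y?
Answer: 100/3 ≈ 33.333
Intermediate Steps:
z(m) = 5/3 (z(m) = 5*(⅓) = 5/3)
x(d, Y) = -6 + Y
b = 6 (b = 12 - 6 = 6)
I(q, C) = 50/9 (I(q, C) = 2*(5/3)² = 2*(25/9) = 50/9)
I(51, x(-6, -3))*b = (50/9)*6 = 100/3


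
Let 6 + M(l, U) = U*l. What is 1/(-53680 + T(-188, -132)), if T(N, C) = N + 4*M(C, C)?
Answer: 1/15804 ≈ 6.3275e-5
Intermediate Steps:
M(l, U) = -6 + U*l
T(N, C) = -24 + N + 4*C² (T(N, C) = N + 4*(-6 + C*C) = N + 4*(-6 + C²) = N + (-24 + 4*C²) = -24 + N + 4*C²)
1/(-53680 + T(-188, -132)) = 1/(-53680 + (-24 - 188 + 4*(-132)²)) = 1/(-53680 + (-24 - 188 + 4*17424)) = 1/(-53680 + (-24 - 188 + 69696)) = 1/(-53680 + 69484) = 1/15804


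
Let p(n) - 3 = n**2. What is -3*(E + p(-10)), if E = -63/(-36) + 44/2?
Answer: -1521/4 ≈ -380.25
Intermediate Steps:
p(n) = 3 + n**2
E = 95/4 (E = -63*(-1/36) + 44*(1/2) = 7/4 + 22 = 95/4 ≈ 23.750)
-3*(E + p(-10)) = -3*(95/4 + (3 + (-10)**2)) = -3*(95/4 + (3 + 100)) = -3*(95/4 + 103) = -3*507/4 = -1521/4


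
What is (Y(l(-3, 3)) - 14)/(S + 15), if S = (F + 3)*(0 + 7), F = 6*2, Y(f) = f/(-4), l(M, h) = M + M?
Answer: -5/48 ≈ -0.10417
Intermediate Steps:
l(M, h) = 2*M
Y(f) = -f/4 (Y(f) = f*(-1/4) = -f/4)
F = 12
S = 105 (S = (12 + 3)*(0 + 7) = 15*7 = 105)
(Y(l(-3, 3)) - 14)/(S + 15) = (-(-3)/2 - 14)/(105 + 15) = (-1/4*(-6) - 14)/120 = (3/2 - 14)*(1/120) = -25/2*1/120 = -5/48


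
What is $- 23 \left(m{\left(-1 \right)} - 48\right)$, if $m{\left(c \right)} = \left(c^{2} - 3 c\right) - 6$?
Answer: $1150$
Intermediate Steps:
$m{\left(c \right)} = -6 + c^{2} - 3 c$
$- 23 \left(m{\left(-1 \right)} - 48\right) = - 23 \left(\left(-6 + \left(-1\right)^{2} - -3\right) - 48\right) = - 23 \left(\left(-6 + 1 + 3\right) - 48\right) = - 23 \left(-2 - 48\right) = \left(-23\right) \left(-50\right) = 1150$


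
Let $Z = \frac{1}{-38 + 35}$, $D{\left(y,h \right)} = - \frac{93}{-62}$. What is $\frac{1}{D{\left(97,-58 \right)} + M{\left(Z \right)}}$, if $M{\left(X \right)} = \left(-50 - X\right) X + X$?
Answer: $\frac{18}{319} \approx 0.056426$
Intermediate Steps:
$D{\left(y,h \right)} = \frac{3}{2}$ ($D{\left(y,h \right)} = \left(-93\right) \left(- \frac{1}{62}\right) = \frac{3}{2}$)
$Z = - \frac{1}{3}$ ($Z = \frac{1}{-3} = - \frac{1}{3} \approx -0.33333$)
$M{\left(X \right)} = X + X \left(-50 - X\right)$ ($M{\left(X \right)} = X \left(-50 - X\right) + X = X + X \left(-50 - X\right)$)
$\frac{1}{D{\left(97,-58 \right)} + M{\left(Z \right)}} = \frac{1}{\frac{3}{2} - - \frac{49 - \frac{1}{3}}{3}} = \frac{1}{\frac{3}{2} - \left(- \frac{1}{3}\right) \frac{146}{3}} = \frac{1}{\frac{3}{2} + \frac{146}{9}} = \frac{1}{\frac{319}{18}} = \frac{18}{319}$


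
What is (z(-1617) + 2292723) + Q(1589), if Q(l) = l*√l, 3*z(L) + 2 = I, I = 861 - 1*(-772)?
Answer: 6879800/3 + 1589*√1589 ≈ 2.3566e+6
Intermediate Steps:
I = 1633 (I = 861 + 772 = 1633)
z(L) = 1631/3 (z(L) = -⅔ + (⅓)*1633 = -⅔ + 1633/3 = 1631/3)
Q(l) = l^(3/2)
(z(-1617) + 2292723) + Q(1589) = (1631/3 + 2292723) + 1589^(3/2) = 6879800/3 + 1589*√1589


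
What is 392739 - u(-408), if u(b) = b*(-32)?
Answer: 379683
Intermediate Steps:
u(b) = -32*b
392739 - u(-408) = 392739 - (-32)*(-408) = 392739 - 1*13056 = 392739 - 13056 = 379683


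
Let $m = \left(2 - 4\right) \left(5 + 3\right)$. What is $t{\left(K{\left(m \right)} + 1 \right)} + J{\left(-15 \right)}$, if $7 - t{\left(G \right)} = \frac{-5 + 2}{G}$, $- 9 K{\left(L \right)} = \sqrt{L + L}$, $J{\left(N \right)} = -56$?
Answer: $- \frac{5294}{113} + \frac{108 i \sqrt{2}}{113} \approx -46.85 + 1.3516 i$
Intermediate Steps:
$m = -16$ ($m = \left(-2\right) 8 = -16$)
$K{\left(L \right)} = - \frac{\sqrt{2} \sqrt{L}}{9}$ ($K{\left(L \right)} = - \frac{\sqrt{L + L}}{9} = - \frac{\sqrt{2 L}}{9} = - \frac{\sqrt{2} \sqrt{L}}{9}$)
$t{\left(G \right)} = 7 + \frac{3}{G}$ ($t{\left(G \right)} = 7 - \frac{-5 + 2}{G} = 7 - \frac{1}{G} \left(-3\right) = 7 - - \frac{3}{G} = 7 + \frac{3}{G}$)
$t{\left(K{\left(m \right)} + 1 \right)} + J{\left(-15 \right)} = \left(7 + \frac{3}{- \frac{\sqrt{2} \sqrt{-16}}{9} + 1}\right) - 56 = \left(7 + \frac{3}{- \frac{\sqrt{2} \cdot 4 i}{9} + 1}\right) - 56 = \left(7 + \frac{3}{- \frac{4 i \sqrt{2}}{9} + 1}\right) - 56 = \left(7 + \frac{3}{1 - \frac{4 i \sqrt{2}}{9}}\right) - 56 = -49 + \frac{3}{1 - \frac{4 i \sqrt{2}}{9}}$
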